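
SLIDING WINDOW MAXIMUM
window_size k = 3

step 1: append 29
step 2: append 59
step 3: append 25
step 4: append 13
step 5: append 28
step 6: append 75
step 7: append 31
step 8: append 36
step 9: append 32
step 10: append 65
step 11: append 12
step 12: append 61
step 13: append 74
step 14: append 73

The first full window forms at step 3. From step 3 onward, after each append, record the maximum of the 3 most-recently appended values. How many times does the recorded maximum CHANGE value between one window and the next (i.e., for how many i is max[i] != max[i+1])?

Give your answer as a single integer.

step 1: append 29 -> window=[29] (not full yet)
step 2: append 59 -> window=[29, 59] (not full yet)
step 3: append 25 -> window=[29, 59, 25] -> max=59
step 4: append 13 -> window=[59, 25, 13] -> max=59
step 5: append 28 -> window=[25, 13, 28] -> max=28
step 6: append 75 -> window=[13, 28, 75] -> max=75
step 7: append 31 -> window=[28, 75, 31] -> max=75
step 8: append 36 -> window=[75, 31, 36] -> max=75
step 9: append 32 -> window=[31, 36, 32] -> max=36
step 10: append 65 -> window=[36, 32, 65] -> max=65
step 11: append 12 -> window=[32, 65, 12] -> max=65
step 12: append 61 -> window=[65, 12, 61] -> max=65
step 13: append 74 -> window=[12, 61, 74] -> max=74
step 14: append 73 -> window=[61, 74, 73] -> max=74
Recorded maximums: 59 59 28 75 75 75 36 65 65 65 74 74
Changes between consecutive maximums: 5

Answer: 5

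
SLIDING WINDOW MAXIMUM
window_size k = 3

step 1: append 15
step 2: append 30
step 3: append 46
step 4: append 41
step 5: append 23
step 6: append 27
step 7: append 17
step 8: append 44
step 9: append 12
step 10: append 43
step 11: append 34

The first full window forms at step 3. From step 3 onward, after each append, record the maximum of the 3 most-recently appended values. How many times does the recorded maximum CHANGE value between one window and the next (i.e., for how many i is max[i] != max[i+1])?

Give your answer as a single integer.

Answer: 4

Derivation:
step 1: append 15 -> window=[15] (not full yet)
step 2: append 30 -> window=[15, 30] (not full yet)
step 3: append 46 -> window=[15, 30, 46] -> max=46
step 4: append 41 -> window=[30, 46, 41] -> max=46
step 5: append 23 -> window=[46, 41, 23] -> max=46
step 6: append 27 -> window=[41, 23, 27] -> max=41
step 7: append 17 -> window=[23, 27, 17] -> max=27
step 8: append 44 -> window=[27, 17, 44] -> max=44
step 9: append 12 -> window=[17, 44, 12] -> max=44
step 10: append 43 -> window=[44, 12, 43] -> max=44
step 11: append 34 -> window=[12, 43, 34] -> max=43
Recorded maximums: 46 46 46 41 27 44 44 44 43
Changes between consecutive maximums: 4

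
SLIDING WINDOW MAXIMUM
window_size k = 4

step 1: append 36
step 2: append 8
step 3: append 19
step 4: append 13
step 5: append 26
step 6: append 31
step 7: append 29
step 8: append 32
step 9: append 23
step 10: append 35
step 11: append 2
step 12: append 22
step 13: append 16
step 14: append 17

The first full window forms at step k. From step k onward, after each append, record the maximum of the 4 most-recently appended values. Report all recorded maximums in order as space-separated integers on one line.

step 1: append 36 -> window=[36] (not full yet)
step 2: append 8 -> window=[36, 8] (not full yet)
step 3: append 19 -> window=[36, 8, 19] (not full yet)
step 4: append 13 -> window=[36, 8, 19, 13] -> max=36
step 5: append 26 -> window=[8, 19, 13, 26] -> max=26
step 6: append 31 -> window=[19, 13, 26, 31] -> max=31
step 7: append 29 -> window=[13, 26, 31, 29] -> max=31
step 8: append 32 -> window=[26, 31, 29, 32] -> max=32
step 9: append 23 -> window=[31, 29, 32, 23] -> max=32
step 10: append 35 -> window=[29, 32, 23, 35] -> max=35
step 11: append 2 -> window=[32, 23, 35, 2] -> max=35
step 12: append 22 -> window=[23, 35, 2, 22] -> max=35
step 13: append 16 -> window=[35, 2, 22, 16] -> max=35
step 14: append 17 -> window=[2, 22, 16, 17] -> max=22

Answer: 36 26 31 31 32 32 35 35 35 35 22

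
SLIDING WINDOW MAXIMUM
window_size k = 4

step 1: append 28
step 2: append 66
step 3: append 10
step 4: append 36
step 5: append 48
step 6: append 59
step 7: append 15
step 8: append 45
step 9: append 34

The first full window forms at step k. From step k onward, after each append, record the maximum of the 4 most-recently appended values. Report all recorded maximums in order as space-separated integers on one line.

Answer: 66 66 59 59 59 59

Derivation:
step 1: append 28 -> window=[28] (not full yet)
step 2: append 66 -> window=[28, 66] (not full yet)
step 3: append 10 -> window=[28, 66, 10] (not full yet)
step 4: append 36 -> window=[28, 66, 10, 36] -> max=66
step 5: append 48 -> window=[66, 10, 36, 48] -> max=66
step 6: append 59 -> window=[10, 36, 48, 59] -> max=59
step 7: append 15 -> window=[36, 48, 59, 15] -> max=59
step 8: append 45 -> window=[48, 59, 15, 45] -> max=59
step 9: append 34 -> window=[59, 15, 45, 34] -> max=59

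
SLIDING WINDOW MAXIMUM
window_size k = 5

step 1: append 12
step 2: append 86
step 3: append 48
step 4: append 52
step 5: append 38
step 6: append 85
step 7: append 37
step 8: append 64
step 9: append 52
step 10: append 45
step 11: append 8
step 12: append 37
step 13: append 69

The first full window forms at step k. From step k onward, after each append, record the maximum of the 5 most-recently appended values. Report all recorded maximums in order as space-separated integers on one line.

step 1: append 12 -> window=[12] (not full yet)
step 2: append 86 -> window=[12, 86] (not full yet)
step 3: append 48 -> window=[12, 86, 48] (not full yet)
step 4: append 52 -> window=[12, 86, 48, 52] (not full yet)
step 5: append 38 -> window=[12, 86, 48, 52, 38] -> max=86
step 6: append 85 -> window=[86, 48, 52, 38, 85] -> max=86
step 7: append 37 -> window=[48, 52, 38, 85, 37] -> max=85
step 8: append 64 -> window=[52, 38, 85, 37, 64] -> max=85
step 9: append 52 -> window=[38, 85, 37, 64, 52] -> max=85
step 10: append 45 -> window=[85, 37, 64, 52, 45] -> max=85
step 11: append 8 -> window=[37, 64, 52, 45, 8] -> max=64
step 12: append 37 -> window=[64, 52, 45, 8, 37] -> max=64
step 13: append 69 -> window=[52, 45, 8, 37, 69] -> max=69

Answer: 86 86 85 85 85 85 64 64 69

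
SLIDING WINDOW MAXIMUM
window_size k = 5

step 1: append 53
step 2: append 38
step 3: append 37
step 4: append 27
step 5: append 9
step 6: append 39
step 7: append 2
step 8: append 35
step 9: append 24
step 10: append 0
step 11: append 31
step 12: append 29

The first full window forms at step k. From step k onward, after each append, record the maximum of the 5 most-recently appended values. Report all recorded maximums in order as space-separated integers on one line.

Answer: 53 39 39 39 39 39 35 35

Derivation:
step 1: append 53 -> window=[53] (not full yet)
step 2: append 38 -> window=[53, 38] (not full yet)
step 3: append 37 -> window=[53, 38, 37] (not full yet)
step 4: append 27 -> window=[53, 38, 37, 27] (not full yet)
step 5: append 9 -> window=[53, 38, 37, 27, 9] -> max=53
step 6: append 39 -> window=[38, 37, 27, 9, 39] -> max=39
step 7: append 2 -> window=[37, 27, 9, 39, 2] -> max=39
step 8: append 35 -> window=[27, 9, 39, 2, 35] -> max=39
step 9: append 24 -> window=[9, 39, 2, 35, 24] -> max=39
step 10: append 0 -> window=[39, 2, 35, 24, 0] -> max=39
step 11: append 31 -> window=[2, 35, 24, 0, 31] -> max=35
step 12: append 29 -> window=[35, 24, 0, 31, 29] -> max=35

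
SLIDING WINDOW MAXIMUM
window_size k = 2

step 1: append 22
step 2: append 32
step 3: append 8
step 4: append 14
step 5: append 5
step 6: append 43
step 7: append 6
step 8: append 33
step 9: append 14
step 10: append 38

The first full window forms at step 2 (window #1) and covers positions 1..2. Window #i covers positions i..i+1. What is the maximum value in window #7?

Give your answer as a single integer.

Answer: 33

Derivation:
step 1: append 22 -> window=[22] (not full yet)
step 2: append 32 -> window=[22, 32] -> max=32
step 3: append 8 -> window=[32, 8] -> max=32
step 4: append 14 -> window=[8, 14] -> max=14
step 5: append 5 -> window=[14, 5] -> max=14
step 6: append 43 -> window=[5, 43] -> max=43
step 7: append 6 -> window=[43, 6] -> max=43
step 8: append 33 -> window=[6, 33] -> max=33
Window #7 max = 33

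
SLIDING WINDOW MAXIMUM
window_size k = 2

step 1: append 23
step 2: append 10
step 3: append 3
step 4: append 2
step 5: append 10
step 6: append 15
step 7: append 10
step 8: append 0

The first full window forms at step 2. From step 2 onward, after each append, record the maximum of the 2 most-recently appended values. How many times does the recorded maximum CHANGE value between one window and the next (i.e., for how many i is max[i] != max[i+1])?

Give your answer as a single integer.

step 1: append 23 -> window=[23] (not full yet)
step 2: append 10 -> window=[23, 10] -> max=23
step 3: append 3 -> window=[10, 3] -> max=10
step 4: append 2 -> window=[3, 2] -> max=3
step 5: append 10 -> window=[2, 10] -> max=10
step 6: append 15 -> window=[10, 15] -> max=15
step 7: append 10 -> window=[15, 10] -> max=15
step 8: append 0 -> window=[10, 0] -> max=10
Recorded maximums: 23 10 3 10 15 15 10
Changes between consecutive maximums: 5

Answer: 5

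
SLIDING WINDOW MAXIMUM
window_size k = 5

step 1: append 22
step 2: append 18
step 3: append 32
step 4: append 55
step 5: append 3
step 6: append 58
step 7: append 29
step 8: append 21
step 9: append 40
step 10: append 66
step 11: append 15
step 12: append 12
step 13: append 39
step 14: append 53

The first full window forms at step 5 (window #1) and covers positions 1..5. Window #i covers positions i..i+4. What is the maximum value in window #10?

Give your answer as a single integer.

Answer: 66

Derivation:
step 1: append 22 -> window=[22] (not full yet)
step 2: append 18 -> window=[22, 18] (not full yet)
step 3: append 32 -> window=[22, 18, 32] (not full yet)
step 4: append 55 -> window=[22, 18, 32, 55] (not full yet)
step 5: append 3 -> window=[22, 18, 32, 55, 3] -> max=55
step 6: append 58 -> window=[18, 32, 55, 3, 58] -> max=58
step 7: append 29 -> window=[32, 55, 3, 58, 29] -> max=58
step 8: append 21 -> window=[55, 3, 58, 29, 21] -> max=58
step 9: append 40 -> window=[3, 58, 29, 21, 40] -> max=58
step 10: append 66 -> window=[58, 29, 21, 40, 66] -> max=66
step 11: append 15 -> window=[29, 21, 40, 66, 15] -> max=66
step 12: append 12 -> window=[21, 40, 66, 15, 12] -> max=66
step 13: append 39 -> window=[40, 66, 15, 12, 39] -> max=66
step 14: append 53 -> window=[66, 15, 12, 39, 53] -> max=66
Window #10 max = 66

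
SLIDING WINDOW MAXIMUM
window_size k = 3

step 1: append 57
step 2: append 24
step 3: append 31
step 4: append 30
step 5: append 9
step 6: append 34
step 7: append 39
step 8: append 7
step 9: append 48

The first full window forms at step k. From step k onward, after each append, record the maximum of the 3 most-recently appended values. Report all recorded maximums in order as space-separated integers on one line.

step 1: append 57 -> window=[57] (not full yet)
step 2: append 24 -> window=[57, 24] (not full yet)
step 3: append 31 -> window=[57, 24, 31] -> max=57
step 4: append 30 -> window=[24, 31, 30] -> max=31
step 5: append 9 -> window=[31, 30, 9] -> max=31
step 6: append 34 -> window=[30, 9, 34] -> max=34
step 7: append 39 -> window=[9, 34, 39] -> max=39
step 8: append 7 -> window=[34, 39, 7] -> max=39
step 9: append 48 -> window=[39, 7, 48] -> max=48

Answer: 57 31 31 34 39 39 48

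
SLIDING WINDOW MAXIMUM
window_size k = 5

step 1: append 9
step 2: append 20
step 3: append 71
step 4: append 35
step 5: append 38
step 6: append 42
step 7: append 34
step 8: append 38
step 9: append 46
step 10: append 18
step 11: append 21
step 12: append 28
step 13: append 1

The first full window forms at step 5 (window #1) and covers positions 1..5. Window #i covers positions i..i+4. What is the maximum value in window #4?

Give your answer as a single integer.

step 1: append 9 -> window=[9] (not full yet)
step 2: append 20 -> window=[9, 20] (not full yet)
step 3: append 71 -> window=[9, 20, 71] (not full yet)
step 4: append 35 -> window=[9, 20, 71, 35] (not full yet)
step 5: append 38 -> window=[9, 20, 71, 35, 38] -> max=71
step 6: append 42 -> window=[20, 71, 35, 38, 42] -> max=71
step 7: append 34 -> window=[71, 35, 38, 42, 34] -> max=71
step 8: append 38 -> window=[35, 38, 42, 34, 38] -> max=42
Window #4 max = 42

Answer: 42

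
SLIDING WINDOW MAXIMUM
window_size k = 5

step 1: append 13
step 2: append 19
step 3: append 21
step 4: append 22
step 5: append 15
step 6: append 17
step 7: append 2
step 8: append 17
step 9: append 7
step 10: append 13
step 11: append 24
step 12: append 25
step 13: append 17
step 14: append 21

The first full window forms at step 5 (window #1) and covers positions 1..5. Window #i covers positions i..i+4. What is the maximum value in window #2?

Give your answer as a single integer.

step 1: append 13 -> window=[13] (not full yet)
step 2: append 19 -> window=[13, 19] (not full yet)
step 3: append 21 -> window=[13, 19, 21] (not full yet)
step 4: append 22 -> window=[13, 19, 21, 22] (not full yet)
step 5: append 15 -> window=[13, 19, 21, 22, 15] -> max=22
step 6: append 17 -> window=[19, 21, 22, 15, 17] -> max=22
Window #2 max = 22

Answer: 22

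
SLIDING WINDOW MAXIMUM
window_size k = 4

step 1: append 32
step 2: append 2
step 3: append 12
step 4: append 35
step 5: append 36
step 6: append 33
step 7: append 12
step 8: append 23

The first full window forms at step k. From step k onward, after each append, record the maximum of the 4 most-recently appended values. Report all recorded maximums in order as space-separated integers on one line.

step 1: append 32 -> window=[32] (not full yet)
step 2: append 2 -> window=[32, 2] (not full yet)
step 3: append 12 -> window=[32, 2, 12] (not full yet)
step 4: append 35 -> window=[32, 2, 12, 35] -> max=35
step 5: append 36 -> window=[2, 12, 35, 36] -> max=36
step 6: append 33 -> window=[12, 35, 36, 33] -> max=36
step 7: append 12 -> window=[35, 36, 33, 12] -> max=36
step 8: append 23 -> window=[36, 33, 12, 23] -> max=36

Answer: 35 36 36 36 36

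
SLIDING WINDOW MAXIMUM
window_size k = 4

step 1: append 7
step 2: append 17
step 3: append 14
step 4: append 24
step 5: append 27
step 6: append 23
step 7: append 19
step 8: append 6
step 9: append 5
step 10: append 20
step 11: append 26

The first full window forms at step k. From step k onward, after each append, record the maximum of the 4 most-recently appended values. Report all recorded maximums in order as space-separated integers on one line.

step 1: append 7 -> window=[7] (not full yet)
step 2: append 17 -> window=[7, 17] (not full yet)
step 3: append 14 -> window=[7, 17, 14] (not full yet)
step 4: append 24 -> window=[7, 17, 14, 24] -> max=24
step 5: append 27 -> window=[17, 14, 24, 27] -> max=27
step 6: append 23 -> window=[14, 24, 27, 23] -> max=27
step 7: append 19 -> window=[24, 27, 23, 19] -> max=27
step 8: append 6 -> window=[27, 23, 19, 6] -> max=27
step 9: append 5 -> window=[23, 19, 6, 5] -> max=23
step 10: append 20 -> window=[19, 6, 5, 20] -> max=20
step 11: append 26 -> window=[6, 5, 20, 26] -> max=26

Answer: 24 27 27 27 27 23 20 26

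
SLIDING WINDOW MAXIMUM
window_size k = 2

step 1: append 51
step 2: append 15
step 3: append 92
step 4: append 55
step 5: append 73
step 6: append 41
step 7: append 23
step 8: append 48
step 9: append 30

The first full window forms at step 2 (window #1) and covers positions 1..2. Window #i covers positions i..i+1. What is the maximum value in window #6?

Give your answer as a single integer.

step 1: append 51 -> window=[51] (not full yet)
step 2: append 15 -> window=[51, 15] -> max=51
step 3: append 92 -> window=[15, 92] -> max=92
step 4: append 55 -> window=[92, 55] -> max=92
step 5: append 73 -> window=[55, 73] -> max=73
step 6: append 41 -> window=[73, 41] -> max=73
step 7: append 23 -> window=[41, 23] -> max=41
Window #6 max = 41

Answer: 41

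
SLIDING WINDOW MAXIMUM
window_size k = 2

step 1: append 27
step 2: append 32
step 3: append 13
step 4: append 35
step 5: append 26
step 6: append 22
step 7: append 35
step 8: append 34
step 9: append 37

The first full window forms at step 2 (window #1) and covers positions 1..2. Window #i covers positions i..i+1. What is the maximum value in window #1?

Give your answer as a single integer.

step 1: append 27 -> window=[27] (not full yet)
step 2: append 32 -> window=[27, 32] -> max=32
Window #1 max = 32

Answer: 32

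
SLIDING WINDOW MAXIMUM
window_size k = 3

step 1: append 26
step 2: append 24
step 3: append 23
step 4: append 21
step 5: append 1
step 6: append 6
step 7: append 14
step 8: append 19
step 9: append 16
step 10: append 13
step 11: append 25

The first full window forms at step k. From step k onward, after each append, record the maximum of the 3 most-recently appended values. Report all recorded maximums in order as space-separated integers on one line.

Answer: 26 24 23 21 14 19 19 19 25

Derivation:
step 1: append 26 -> window=[26] (not full yet)
step 2: append 24 -> window=[26, 24] (not full yet)
step 3: append 23 -> window=[26, 24, 23] -> max=26
step 4: append 21 -> window=[24, 23, 21] -> max=24
step 5: append 1 -> window=[23, 21, 1] -> max=23
step 6: append 6 -> window=[21, 1, 6] -> max=21
step 7: append 14 -> window=[1, 6, 14] -> max=14
step 8: append 19 -> window=[6, 14, 19] -> max=19
step 9: append 16 -> window=[14, 19, 16] -> max=19
step 10: append 13 -> window=[19, 16, 13] -> max=19
step 11: append 25 -> window=[16, 13, 25] -> max=25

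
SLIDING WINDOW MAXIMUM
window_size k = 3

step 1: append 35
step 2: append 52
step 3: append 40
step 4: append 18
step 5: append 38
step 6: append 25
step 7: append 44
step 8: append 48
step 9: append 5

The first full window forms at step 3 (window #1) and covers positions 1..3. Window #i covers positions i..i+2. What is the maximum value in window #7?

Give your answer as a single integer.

step 1: append 35 -> window=[35] (not full yet)
step 2: append 52 -> window=[35, 52] (not full yet)
step 3: append 40 -> window=[35, 52, 40] -> max=52
step 4: append 18 -> window=[52, 40, 18] -> max=52
step 5: append 38 -> window=[40, 18, 38] -> max=40
step 6: append 25 -> window=[18, 38, 25] -> max=38
step 7: append 44 -> window=[38, 25, 44] -> max=44
step 8: append 48 -> window=[25, 44, 48] -> max=48
step 9: append 5 -> window=[44, 48, 5] -> max=48
Window #7 max = 48

Answer: 48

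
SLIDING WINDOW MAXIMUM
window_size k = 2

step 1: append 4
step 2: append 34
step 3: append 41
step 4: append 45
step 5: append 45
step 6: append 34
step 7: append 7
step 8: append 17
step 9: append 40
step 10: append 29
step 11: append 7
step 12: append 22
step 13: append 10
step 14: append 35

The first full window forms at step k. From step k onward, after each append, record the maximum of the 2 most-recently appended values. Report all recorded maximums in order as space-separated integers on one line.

step 1: append 4 -> window=[4] (not full yet)
step 2: append 34 -> window=[4, 34] -> max=34
step 3: append 41 -> window=[34, 41] -> max=41
step 4: append 45 -> window=[41, 45] -> max=45
step 5: append 45 -> window=[45, 45] -> max=45
step 6: append 34 -> window=[45, 34] -> max=45
step 7: append 7 -> window=[34, 7] -> max=34
step 8: append 17 -> window=[7, 17] -> max=17
step 9: append 40 -> window=[17, 40] -> max=40
step 10: append 29 -> window=[40, 29] -> max=40
step 11: append 7 -> window=[29, 7] -> max=29
step 12: append 22 -> window=[7, 22] -> max=22
step 13: append 10 -> window=[22, 10] -> max=22
step 14: append 35 -> window=[10, 35] -> max=35

Answer: 34 41 45 45 45 34 17 40 40 29 22 22 35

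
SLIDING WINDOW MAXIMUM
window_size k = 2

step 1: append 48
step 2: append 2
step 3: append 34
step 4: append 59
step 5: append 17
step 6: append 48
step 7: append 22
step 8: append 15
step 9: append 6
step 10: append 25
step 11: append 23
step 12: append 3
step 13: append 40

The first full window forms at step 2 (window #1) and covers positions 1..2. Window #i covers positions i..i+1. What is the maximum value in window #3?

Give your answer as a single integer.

step 1: append 48 -> window=[48] (not full yet)
step 2: append 2 -> window=[48, 2] -> max=48
step 3: append 34 -> window=[2, 34] -> max=34
step 4: append 59 -> window=[34, 59] -> max=59
Window #3 max = 59

Answer: 59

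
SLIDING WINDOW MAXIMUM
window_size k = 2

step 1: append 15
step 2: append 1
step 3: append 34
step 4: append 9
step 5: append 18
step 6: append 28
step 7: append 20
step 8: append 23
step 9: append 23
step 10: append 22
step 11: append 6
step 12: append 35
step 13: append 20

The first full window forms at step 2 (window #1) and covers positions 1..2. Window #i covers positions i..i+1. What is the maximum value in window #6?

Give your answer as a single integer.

Answer: 28

Derivation:
step 1: append 15 -> window=[15] (not full yet)
step 2: append 1 -> window=[15, 1] -> max=15
step 3: append 34 -> window=[1, 34] -> max=34
step 4: append 9 -> window=[34, 9] -> max=34
step 5: append 18 -> window=[9, 18] -> max=18
step 6: append 28 -> window=[18, 28] -> max=28
step 7: append 20 -> window=[28, 20] -> max=28
Window #6 max = 28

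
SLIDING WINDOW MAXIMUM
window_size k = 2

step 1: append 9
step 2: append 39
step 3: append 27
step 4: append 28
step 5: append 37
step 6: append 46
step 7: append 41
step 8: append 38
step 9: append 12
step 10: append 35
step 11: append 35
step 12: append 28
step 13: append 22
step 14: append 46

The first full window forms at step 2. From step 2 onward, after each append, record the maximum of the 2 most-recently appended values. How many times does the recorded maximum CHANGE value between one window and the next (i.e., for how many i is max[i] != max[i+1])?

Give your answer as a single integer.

Answer: 8

Derivation:
step 1: append 9 -> window=[9] (not full yet)
step 2: append 39 -> window=[9, 39] -> max=39
step 3: append 27 -> window=[39, 27] -> max=39
step 4: append 28 -> window=[27, 28] -> max=28
step 5: append 37 -> window=[28, 37] -> max=37
step 6: append 46 -> window=[37, 46] -> max=46
step 7: append 41 -> window=[46, 41] -> max=46
step 8: append 38 -> window=[41, 38] -> max=41
step 9: append 12 -> window=[38, 12] -> max=38
step 10: append 35 -> window=[12, 35] -> max=35
step 11: append 35 -> window=[35, 35] -> max=35
step 12: append 28 -> window=[35, 28] -> max=35
step 13: append 22 -> window=[28, 22] -> max=28
step 14: append 46 -> window=[22, 46] -> max=46
Recorded maximums: 39 39 28 37 46 46 41 38 35 35 35 28 46
Changes between consecutive maximums: 8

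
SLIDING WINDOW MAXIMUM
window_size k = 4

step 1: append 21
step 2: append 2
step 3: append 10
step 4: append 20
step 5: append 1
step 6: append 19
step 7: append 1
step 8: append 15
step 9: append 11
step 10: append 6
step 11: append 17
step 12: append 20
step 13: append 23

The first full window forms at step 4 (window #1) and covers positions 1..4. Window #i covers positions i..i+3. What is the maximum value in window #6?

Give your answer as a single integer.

Answer: 19

Derivation:
step 1: append 21 -> window=[21] (not full yet)
step 2: append 2 -> window=[21, 2] (not full yet)
step 3: append 10 -> window=[21, 2, 10] (not full yet)
step 4: append 20 -> window=[21, 2, 10, 20] -> max=21
step 5: append 1 -> window=[2, 10, 20, 1] -> max=20
step 6: append 19 -> window=[10, 20, 1, 19] -> max=20
step 7: append 1 -> window=[20, 1, 19, 1] -> max=20
step 8: append 15 -> window=[1, 19, 1, 15] -> max=19
step 9: append 11 -> window=[19, 1, 15, 11] -> max=19
Window #6 max = 19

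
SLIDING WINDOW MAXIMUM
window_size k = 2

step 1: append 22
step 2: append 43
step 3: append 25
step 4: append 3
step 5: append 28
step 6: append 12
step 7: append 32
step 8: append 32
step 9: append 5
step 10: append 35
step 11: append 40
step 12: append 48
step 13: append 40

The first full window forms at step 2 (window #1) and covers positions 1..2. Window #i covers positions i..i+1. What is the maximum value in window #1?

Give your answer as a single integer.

step 1: append 22 -> window=[22] (not full yet)
step 2: append 43 -> window=[22, 43] -> max=43
Window #1 max = 43

Answer: 43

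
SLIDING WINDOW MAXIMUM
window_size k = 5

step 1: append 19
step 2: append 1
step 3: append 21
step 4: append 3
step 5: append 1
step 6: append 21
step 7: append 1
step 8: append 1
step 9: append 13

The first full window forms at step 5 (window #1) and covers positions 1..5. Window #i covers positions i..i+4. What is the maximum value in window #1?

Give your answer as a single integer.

Answer: 21

Derivation:
step 1: append 19 -> window=[19] (not full yet)
step 2: append 1 -> window=[19, 1] (not full yet)
step 3: append 21 -> window=[19, 1, 21] (not full yet)
step 4: append 3 -> window=[19, 1, 21, 3] (not full yet)
step 5: append 1 -> window=[19, 1, 21, 3, 1] -> max=21
Window #1 max = 21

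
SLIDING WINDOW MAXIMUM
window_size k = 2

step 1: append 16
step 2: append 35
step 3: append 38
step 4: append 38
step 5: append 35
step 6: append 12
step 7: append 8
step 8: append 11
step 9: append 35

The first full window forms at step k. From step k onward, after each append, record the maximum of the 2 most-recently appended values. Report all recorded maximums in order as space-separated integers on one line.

step 1: append 16 -> window=[16] (not full yet)
step 2: append 35 -> window=[16, 35] -> max=35
step 3: append 38 -> window=[35, 38] -> max=38
step 4: append 38 -> window=[38, 38] -> max=38
step 5: append 35 -> window=[38, 35] -> max=38
step 6: append 12 -> window=[35, 12] -> max=35
step 7: append 8 -> window=[12, 8] -> max=12
step 8: append 11 -> window=[8, 11] -> max=11
step 9: append 35 -> window=[11, 35] -> max=35

Answer: 35 38 38 38 35 12 11 35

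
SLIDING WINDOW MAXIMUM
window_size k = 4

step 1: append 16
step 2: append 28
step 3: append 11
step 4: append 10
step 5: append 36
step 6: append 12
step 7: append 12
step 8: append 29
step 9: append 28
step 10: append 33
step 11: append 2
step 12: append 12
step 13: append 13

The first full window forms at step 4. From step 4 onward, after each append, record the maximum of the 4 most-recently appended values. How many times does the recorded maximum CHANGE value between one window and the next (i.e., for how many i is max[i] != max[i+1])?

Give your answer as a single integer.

step 1: append 16 -> window=[16] (not full yet)
step 2: append 28 -> window=[16, 28] (not full yet)
step 3: append 11 -> window=[16, 28, 11] (not full yet)
step 4: append 10 -> window=[16, 28, 11, 10] -> max=28
step 5: append 36 -> window=[28, 11, 10, 36] -> max=36
step 6: append 12 -> window=[11, 10, 36, 12] -> max=36
step 7: append 12 -> window=[10, 36, 12, 12] -> max=36
step 8: append 29 -> window=[36, 12, 12, 29] -> max=36
step 9: append 28 -> window=[12, 12, 29, 28] -> max=29
step 10: append 33 -> window=[12, 29, 28, 33] -> max=33
step 11: append 2 -> window=[29, 28, 33, 2] -> max=33
step 12: append 12 -> window=[28, 33, 2, 12] -> max=33
step 13: append 13 -> window=[33, 2, 12, 13] -> max=33
Recorded maximums: 28 36 36 36 36 29 33 33 33 33
Changes between consecutive maximums: 3

Answer: 3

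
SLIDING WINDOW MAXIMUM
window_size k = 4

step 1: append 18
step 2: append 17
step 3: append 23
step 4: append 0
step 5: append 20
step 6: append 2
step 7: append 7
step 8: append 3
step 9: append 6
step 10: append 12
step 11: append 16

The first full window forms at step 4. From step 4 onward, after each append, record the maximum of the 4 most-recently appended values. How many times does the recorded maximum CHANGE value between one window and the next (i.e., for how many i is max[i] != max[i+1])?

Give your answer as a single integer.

step 1: append 18 -> window=[18] (not full yet)
step 2: append 17 -> window=[18, 17] (not full yet)
step 3: append 23 -> window=[18, 17, 23] (not full yet)
step 4: append 0 -> window=[18, 17, 23, 0] -> max=23
step 5: append 20 -> window=[17, 23, 0, 20] -> max=23
step 6: append 2 -> window=[23, 0, 20, 2] -> max=23
step 7: append 7 -> window=[0, 20, 2, 7] -> max=20
step 8: append 3 -> window=[20, 2, 7, 3] -> max=20
step 9: append 6 -> window=[2, 7, 3, 6] -> max=7
step 10: append 12 -> window=[7, 3, 6, 12] -> max=12
step 11: append 16 -> window=[3, 6, 12, 16] -> max=16
Recorded maximums: 23 23 23 20 20 7 12 16
Changes between consecutive maximums: 4

Answer: 4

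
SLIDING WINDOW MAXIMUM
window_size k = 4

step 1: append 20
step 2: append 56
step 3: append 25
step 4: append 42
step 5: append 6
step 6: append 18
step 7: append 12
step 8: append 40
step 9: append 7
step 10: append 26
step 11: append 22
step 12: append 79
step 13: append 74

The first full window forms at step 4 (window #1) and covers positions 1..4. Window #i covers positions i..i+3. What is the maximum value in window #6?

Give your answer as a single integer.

step 1: append 20 -> window=[20] (not full yet)
step 2: append 56 -> window=[20, 56] (not full yet)
step 3: append 25 -> window=[20, 56, 25] (not full yet)
step 4: append 42 -> window=[20, 56, 25, 42] -> max=56
step 5: append 6 -> window=[56, 25, 42, 6] -> max=56
step 6: append 18 -> window=[25, 42, 6, 18] -> max=42
step 7: append 12 -> window=[42, 6, 18, 12] -> max=42
step 8: append 40 -> window=[6, 18, 12, 40] -> max=40
step 9: append 7 -> window=[18, 12, 40, 7] -> max=40
Window #6 max = 40

Answer: 40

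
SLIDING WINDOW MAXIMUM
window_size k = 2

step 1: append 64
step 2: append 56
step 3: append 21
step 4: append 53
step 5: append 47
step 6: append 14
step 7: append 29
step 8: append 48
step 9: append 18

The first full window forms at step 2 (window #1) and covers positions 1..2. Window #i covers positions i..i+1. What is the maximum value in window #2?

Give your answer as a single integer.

Answer: 56

Derivation:
step 1: append 64 -> window=[64] (not full yet)
step 2: append 56 -> window=[64, 56] -> max=64
step 3: append 21 -> window=[56, 21] -> max=56
Window #2 max = 56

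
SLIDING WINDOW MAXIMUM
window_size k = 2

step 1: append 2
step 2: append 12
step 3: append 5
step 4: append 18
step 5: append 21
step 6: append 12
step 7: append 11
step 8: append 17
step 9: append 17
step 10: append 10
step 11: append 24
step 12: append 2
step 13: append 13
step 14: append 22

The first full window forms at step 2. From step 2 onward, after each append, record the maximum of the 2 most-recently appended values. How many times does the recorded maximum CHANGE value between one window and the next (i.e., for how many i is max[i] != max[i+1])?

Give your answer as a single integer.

Answer: 7

Derivation:
step 1: append 2 -> window=[2] (not full yet)
step 2: append 12 -> window=[2, 12] -> max=12
step 3: append 5 -> window=[12, 5] -> max=12
step 4: append 18 -> window=[5, 18] -> max=18
step 5: append 21 -> window=[18, 21] -> max=21
step 6: append 12 -> window=[21, 12] -> max=21
step 7: append 11 -> window=[12, 11] -> max=12
step 8: append 17 -> window=[11, 17] -> max=17
step 9: append 17 -> window=[17, 17] -> max=17
step 10: append 10 -> window=[17, 10] -> max=17
step 11: append 24 -> window=[10, 24] -> max=24
step 12: append 2 -> window=[24, 2] -> max=24
step 13: append 13 -> window=[2, 13] -> max=13
step 14: append 22 -> window=[13, 22] -> max=22
Recorded maximums: 12 12 18 21 21 12 17 17 17 24 24 13 22
Changes between consecutive maximums: 7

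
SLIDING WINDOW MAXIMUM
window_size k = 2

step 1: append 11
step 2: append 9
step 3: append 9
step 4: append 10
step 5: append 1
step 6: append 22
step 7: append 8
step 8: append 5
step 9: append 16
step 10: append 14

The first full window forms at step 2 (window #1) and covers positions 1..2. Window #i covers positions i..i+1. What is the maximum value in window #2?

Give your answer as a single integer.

Answer: 9

Derivation:
step 1: append 11 -> window=[11] (not full yet)
step 2: append 9 -> window=[11, 9] -> max=11
step 3: append 9 -> window=[9, 9] -> max=9
Window #2 max = 9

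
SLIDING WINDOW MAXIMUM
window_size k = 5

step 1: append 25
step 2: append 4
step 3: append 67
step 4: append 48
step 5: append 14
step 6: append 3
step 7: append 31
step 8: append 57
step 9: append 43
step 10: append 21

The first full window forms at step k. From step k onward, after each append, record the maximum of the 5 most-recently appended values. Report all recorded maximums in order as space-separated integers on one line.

Answer: 67 67 67 57 57 57

Derivation:
step 1: append 25 -> window=[25] (not full yet)
step 2: append 4 -> window=[25, 4] (not full yet)
step 3: append 67 -> window=[25, 4, 67] (not full yet)
step 4: append 48 -> window=[25, 4, 67, 48] (not full yet)
step 5: append 14 -> window=[25, 4, 67, 48, 14] -> max=67
step 6: append 3 -> window=[4, 67, 48, 14, 3] -> max=67
step 7: append 31 -> window=[67, 48, 14, 3, 31] -> max=67
step 8: append 57 -> window=[48, 14, 3, 31, 57] -> max=57
step 9: append 43 -> window=[14, 3, 31, 57, 43] -> max=57
step 10: append 21 -> window=[3, 31, 57, 43, 21] -> max=57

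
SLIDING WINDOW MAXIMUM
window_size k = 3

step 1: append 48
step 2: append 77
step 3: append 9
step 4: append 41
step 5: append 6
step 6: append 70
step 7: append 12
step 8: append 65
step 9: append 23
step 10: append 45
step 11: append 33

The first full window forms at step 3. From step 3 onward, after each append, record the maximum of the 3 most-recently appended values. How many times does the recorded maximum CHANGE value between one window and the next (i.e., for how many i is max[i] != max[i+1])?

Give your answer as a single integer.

step 1: append 48 -> window=[48] (not full yet)
step 2: append 77 -> window=[48, 77] (not full yet)
step 3: append 9 -> window=[48, 77, 9] -> max=77
step 4: append 41 -> window=[77, 9, 41] -> max=77
step 5: append 6 -> window=[9, 41, 6] -> max=41
step 6: append 70 -> window=[41, 6, 70] -> max=70
step 7: append 12 -> window=[6, 70, 12] -> max=70
step 8: append 65 -> window=[70, 12, 65] -> max=70
step 9: append 23 -> window=[12, 65, 23] -> max=65
step 10: append 45 -> window=[65, 23, 45] -> max=65
step 11: append 33 -> window=[23, 45, 33] -> max=45
Recorded maximums: 77 77 41 70 70 70 65 65 45
Changes between consecutive maximums: 4

Answer: 4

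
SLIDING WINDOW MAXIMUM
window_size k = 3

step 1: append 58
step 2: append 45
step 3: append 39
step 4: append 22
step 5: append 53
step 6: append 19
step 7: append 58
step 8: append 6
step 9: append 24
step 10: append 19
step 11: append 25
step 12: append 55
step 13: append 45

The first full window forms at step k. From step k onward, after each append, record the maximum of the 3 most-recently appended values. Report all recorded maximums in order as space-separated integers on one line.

step 1: append 58 -> window=[58] (not full yet)
step 2: append 45 -> window=[58, 45] (not full yet)
step 3: append 39 -> window=[58, 45, 39] -> max=58
step 4: append 22 -> window=[45, 39, 22] -> max=45
step 5: append 53 -> window=[39, 22, 53] -> max=53
step 6: append 19 -> window=[22, 53, 19] -> max=53
step 7: append 58 -> window=[53, 19, 58] -> max=58
step 8: append 6 -> window=[19, 58, 6] -> max=58
step 9: append 24 -> window=[58, 6, 24] -> max=58
step 10: append 19 -> window=[6, 24, 19] -> max=24
step 11: append 25 -> window=[24, 19, 25] -> max=25
step 12: append 55 -> window=[19, 25, 55] -> max=55
step 13: append 45 -> window=[25, 55, 45] -> max=55

Answer: 58 45 53 53 58 58 58 24 25 55 55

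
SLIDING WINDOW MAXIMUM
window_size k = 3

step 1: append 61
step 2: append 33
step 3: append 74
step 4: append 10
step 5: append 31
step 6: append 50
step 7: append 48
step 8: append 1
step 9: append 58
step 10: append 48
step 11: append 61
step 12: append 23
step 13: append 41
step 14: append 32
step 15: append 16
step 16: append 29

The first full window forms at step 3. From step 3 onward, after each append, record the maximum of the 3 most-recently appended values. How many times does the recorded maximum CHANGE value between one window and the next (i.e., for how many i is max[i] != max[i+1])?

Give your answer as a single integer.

step 1: append 61 -> window=[61] (not full yet)
step 2: append 33 -> window=[61, 33] (not full yet)
step 3: append 74 -> window=[61, 33, 74] -> max=74
step 4: append 10 -> window=[33, 74, 10] -> max=74
step 5: append 31 -> window=[74, 10, 31] -> max=74
step 6: append 50 -> window=[10, 31, 50] -> max=50
step 7: append 48 -> window=[31, 50, 48] -> max=50
step 8: append 1 -> window=[50, 48, 1] -> max=50
step 9: append 58 -> window=[48, 1, 58] -> max=58
step 10: append 48 -> window=[1, 58, 48] -> max=58
step 11: append 61 -> window=[58, 48, 61] -> max=61
step 12: append 23 -> window=[48, 61, 23] -> max=61
step 13: append 41 -> window=[61, 23, 41] -> max=61
step 14: append 32 -> window=[23, 41, 32] -> max=41
step 15: append 16 -> window=[41, 32, 16] -> max=41
step 16: append 29 -> window=[32, 16, 29] -> max=32
Recorded maximums: 74 74 74 50 50 50 58 58 61 61 61 41 41 32
Changes between consecutive maximums: 5

Answer: 5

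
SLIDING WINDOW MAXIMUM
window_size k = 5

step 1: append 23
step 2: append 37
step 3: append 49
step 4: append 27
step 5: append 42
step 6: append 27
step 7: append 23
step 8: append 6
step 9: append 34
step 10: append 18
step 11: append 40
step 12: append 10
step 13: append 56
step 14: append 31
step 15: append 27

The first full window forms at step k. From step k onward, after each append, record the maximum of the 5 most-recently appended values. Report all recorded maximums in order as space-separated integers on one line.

Answer: 49 49 49 42 42 34 40 40 56 56 56

Derivation:
step 1: append 23 -> window=[23] (not full yet)
step 2: append 37 -> window=[23, 37] (not full yet)
step 3: append 49 -> window=[23, 37, 49] (not full yet)
step 4: append 27 -> window=[23, 37, 49, 27] (not full yet)
step 5: append 42 -> window=[23, 37, 49, 27, 42] -> max=49
step 6: append 27 -> window=[37, 49, 27, 42, 27] -> max=49
step 7: append 23 -> window=[49, 27, 42, 27, 23] -> max=49
step 8: append 6 -> window=[27, 42, 27, 23, 6] -> max=42
step 9: append 34 -> window=[42, 27, 23, 6, 34] -> max=42
step 10: append 18 -> window=[27, 23, 6, 34, 18] -> max=34
step 11: append 40 -> window=[23, 6, 34, 18, 40] -> max=40
step 12: append 10 -> window=[6, 34, 18, 40, 10] -> max=40
step 13: append 56 -> window=[34, 18, 40, 10, 56] -> max=56
step 14: append 31 -> window=[18, 40, 10, 56, 31] -> max=56
step 15: append 27 -> window=[40, 10, 56, 31, 27] -> max=56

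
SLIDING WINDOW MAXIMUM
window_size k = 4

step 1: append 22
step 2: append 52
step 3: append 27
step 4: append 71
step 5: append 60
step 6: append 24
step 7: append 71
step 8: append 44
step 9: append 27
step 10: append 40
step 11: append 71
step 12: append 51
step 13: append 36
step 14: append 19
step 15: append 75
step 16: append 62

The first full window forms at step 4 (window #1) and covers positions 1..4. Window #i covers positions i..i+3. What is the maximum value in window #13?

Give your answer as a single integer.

Answer: 75

Derivation:
step 1: append 22 -> window=[22] (not full yet)
step 2: append 52 -> window=[22, 52] (not full yet)
step 3: append 27 -> window=[22, 52, 27] (not full yet)
step 4: append 71 -> window=[22, 52, 27, 71] -> max=71
step 5: append 60 -> window=[52, 27, 71, 60] -> max=71
step 6: append 24 -> window=[27, 71, 60, 24] -> max=71
step 7: append 71 -> window=[71, 60, 24, 71] -> max=71
step 8: append 44 -> window=[60, 24, 71, 44] -> max=71
step 9: append 27 -> window=[24, 71, 44, 27] -> max=71
step 10: append 40 -> window=[71, 44, 27, 40] -> max=71
step 11: append 71 -> window=[44, 27, 40, 71] -> max=71
step 12: append 51 -> window=[27, 40, 71, 51] -> max=71
step 13: append 36 -> window=[40, 71, 51, 36] -> max=71
step 14: append 19 -> window=[71, 51, 36, 19] -> max=71
step 15: append 75 -> window=[51, 36, 19, 75] -> max=75
step 16: append 62 -> window=[36, 19, 75, 62] -> max=75
Window #13 max = 75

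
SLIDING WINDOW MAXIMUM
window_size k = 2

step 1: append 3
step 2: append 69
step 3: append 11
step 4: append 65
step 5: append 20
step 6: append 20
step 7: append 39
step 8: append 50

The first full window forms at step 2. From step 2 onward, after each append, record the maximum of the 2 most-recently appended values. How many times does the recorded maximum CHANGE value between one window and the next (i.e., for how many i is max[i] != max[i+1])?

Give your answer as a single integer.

Answer: 4

Derivation:
step 1: append 3 -> window=[3] (not full yet)
step 2: append 69 -> window=[3, 69] -> max=69
step 3: append 11 -> window=[69, 11] -> max=69
step 4: append 65 -> window=[11, 65] -> max=65
step 5: append 20 -> window=[65, 20] -> max=65
step 6: append 20 -> window=[20, 20] -> max=20
step 7: append 39 -> window=[20, 39] -> max=39
step 8: append 50 -> window=[39, 50] -> max=50
Recorded maximums: 69 69 65 65 20 39 50
Changes between consecutive maximums: 4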